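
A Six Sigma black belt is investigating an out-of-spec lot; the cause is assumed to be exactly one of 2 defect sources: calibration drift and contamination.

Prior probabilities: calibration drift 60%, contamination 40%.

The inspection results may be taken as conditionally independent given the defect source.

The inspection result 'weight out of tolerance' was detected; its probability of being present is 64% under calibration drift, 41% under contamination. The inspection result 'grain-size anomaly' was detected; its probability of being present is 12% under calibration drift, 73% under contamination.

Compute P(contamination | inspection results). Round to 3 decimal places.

0.722

By Bayes' rule with conditional independence, the unnormalized weight for each hypothesis is prior × ∏ likelihoods:
  calibration drift: 0.60 × 0.64 × 0.12 = 0.04608
  contamination: 0.40 × 0.41 × 0.73 = 0.11972
Marginal likelihood of the evidence = 0.1658.
P(contamination | evidence) = 0.11972 / 0.1658 ≈ 0.722.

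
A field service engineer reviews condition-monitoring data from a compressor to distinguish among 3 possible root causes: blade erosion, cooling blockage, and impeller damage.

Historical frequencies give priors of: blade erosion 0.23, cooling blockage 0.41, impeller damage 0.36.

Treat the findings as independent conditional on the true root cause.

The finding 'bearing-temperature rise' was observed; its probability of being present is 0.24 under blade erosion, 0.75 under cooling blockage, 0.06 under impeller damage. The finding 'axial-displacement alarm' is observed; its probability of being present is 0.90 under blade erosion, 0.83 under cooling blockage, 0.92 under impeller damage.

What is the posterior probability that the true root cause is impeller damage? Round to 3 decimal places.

0.061

By Bayes' rule with conditional independence, the unnormalized weight for each hypothesis is prior × ∏ likelihoods:
  blade erosion: 0.23 × 0.24 × 0.90 = 0.04968
  cooling blockage: 0.41 × 0.75 × 0.83 = 0.25522
  impeller damage: 0.36 × 0.06 × 0.92 = 0.019872
Marginal likelihood of the evidence = 0.32478.
P(impeller damage | evidence) = 0.019872 / 0.32478 ≈ 0.061.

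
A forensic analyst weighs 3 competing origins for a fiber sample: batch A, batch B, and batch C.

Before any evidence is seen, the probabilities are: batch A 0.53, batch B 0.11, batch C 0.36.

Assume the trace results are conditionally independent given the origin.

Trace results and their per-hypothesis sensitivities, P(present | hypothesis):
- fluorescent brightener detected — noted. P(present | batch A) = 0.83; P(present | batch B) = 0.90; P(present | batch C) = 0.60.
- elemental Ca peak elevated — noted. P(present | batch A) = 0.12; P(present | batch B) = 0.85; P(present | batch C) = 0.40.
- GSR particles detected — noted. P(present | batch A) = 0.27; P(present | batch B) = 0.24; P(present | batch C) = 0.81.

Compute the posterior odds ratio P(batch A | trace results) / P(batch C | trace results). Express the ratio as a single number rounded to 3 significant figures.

0.204

Posterior odds equal prior odds times the likelihood ratio; only the two competing hypotheses matter.
  batch A: 0.53 × 0.83 × 0.12 × 0.27 = 0.014253
  batch C: 0.36 × 0.60 × 0.40 × 0.81 = 0.069984
Odds(batch A : batch C) = 0.014253 / 0.069984 ≈ 0.204.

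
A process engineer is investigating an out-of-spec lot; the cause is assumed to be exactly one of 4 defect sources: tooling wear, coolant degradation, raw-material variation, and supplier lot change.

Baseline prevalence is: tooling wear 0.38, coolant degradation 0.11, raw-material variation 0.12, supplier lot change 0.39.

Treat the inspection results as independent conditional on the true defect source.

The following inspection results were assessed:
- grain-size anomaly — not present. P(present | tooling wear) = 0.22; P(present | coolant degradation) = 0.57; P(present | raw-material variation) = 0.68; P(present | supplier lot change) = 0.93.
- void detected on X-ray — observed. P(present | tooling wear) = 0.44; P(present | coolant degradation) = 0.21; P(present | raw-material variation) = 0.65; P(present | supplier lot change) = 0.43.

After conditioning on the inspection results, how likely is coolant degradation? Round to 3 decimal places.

By Bayes' rule with conditional independence, the unnormalized weight for each hypothesis is prior × ∏ likelihoods (using 1 − P(present | H) for each absent inspection result):
  tooling wear: 0.38 × (1 − 0.22) × 0.44 = 0.13042
  coolant degradation: 0.11 × (1 − 0.57) × 0.21 = 0.009933
  raw-material variation: 0.12 × (1 − 0.68) × 0.65 = 0.02496
  supplier lot change: 0.39 × (1 − 0.93) × 0.43 = 0.011739
Normalizing constant Z = 0.13042 + 0.009933 + 0.02496 + 0.011739 = 0.17705.
P(coolant degradation | evidence) = 0.009933 / 0.17705 ≈ 0.056.

0.056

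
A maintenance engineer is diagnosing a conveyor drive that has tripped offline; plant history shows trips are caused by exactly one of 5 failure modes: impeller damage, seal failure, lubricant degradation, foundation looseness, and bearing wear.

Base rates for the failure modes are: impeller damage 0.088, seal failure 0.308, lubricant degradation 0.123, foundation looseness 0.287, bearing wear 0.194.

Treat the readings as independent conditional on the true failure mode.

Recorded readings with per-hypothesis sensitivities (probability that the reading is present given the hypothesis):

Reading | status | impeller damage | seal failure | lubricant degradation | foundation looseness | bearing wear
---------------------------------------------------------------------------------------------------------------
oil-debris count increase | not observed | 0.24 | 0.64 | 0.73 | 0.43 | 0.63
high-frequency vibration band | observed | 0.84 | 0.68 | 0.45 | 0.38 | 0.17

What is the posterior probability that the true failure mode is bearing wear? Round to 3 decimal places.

By Bayes' rule with conditional independence, the unnormalized weight for each hypothesis is prior × ∏ likelihoods (using 1 − P(present | H) for each absent reading):
  impeller damage: 0.088 × (1 − 0.24) × 0.84 = 0.056179
  seal failure: 0.308 × (1 − 0.64) × 0.68 = 0.075398
  lubricant degradation: 0.123 × (1 − 0.73) × 0.45 = 0.014945
  foundation looseness: 0.287 × (1 − 0.43) × 0.38 = 0.062164
  bearing wear: 0.194 × (1 − 0.63) × 0.17 = 0.012203
The unnormalized weights sum to 0.22089.
P(bearing wear | evidence) = 0.012203 / 0.22089 ≈ 0.055.

0.055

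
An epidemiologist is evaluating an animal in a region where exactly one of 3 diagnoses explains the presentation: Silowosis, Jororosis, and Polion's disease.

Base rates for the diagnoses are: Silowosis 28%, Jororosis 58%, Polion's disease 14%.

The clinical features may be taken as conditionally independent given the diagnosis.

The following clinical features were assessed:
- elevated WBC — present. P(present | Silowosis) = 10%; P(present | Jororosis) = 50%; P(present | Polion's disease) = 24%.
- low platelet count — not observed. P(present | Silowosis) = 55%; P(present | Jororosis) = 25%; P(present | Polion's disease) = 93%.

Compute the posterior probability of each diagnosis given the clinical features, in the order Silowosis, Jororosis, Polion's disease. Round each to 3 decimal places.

By Bayes' rule with conditional independence, the unnormalized weight for each hypothesis is prior × ∏ likelihoods (using 1 − P(present | H) for each absent clinical feature):
  Silowosis: 0.28 × 0.10 × (1 − 0.55) = 0.0126
  Jororosis: 0.58 × 0.50 × (1 − 0.25) = 0.2175
  Polion's disease: 0.14 × 0.24 × (1 − 0.93) = 0.002352
The unnormalized weights sum to 0.23245.
P(Silowosis | evidence) = 0.0126 / 0.23245 ≈ 0.054
P(Jororosis | evidence) = 0.2175 / 0.23245 ≈ 0.936
P(Polion's disease | evidence) = 0.002352 / 0.23245 ≈ 0.010

0.054, 0.936, 0.010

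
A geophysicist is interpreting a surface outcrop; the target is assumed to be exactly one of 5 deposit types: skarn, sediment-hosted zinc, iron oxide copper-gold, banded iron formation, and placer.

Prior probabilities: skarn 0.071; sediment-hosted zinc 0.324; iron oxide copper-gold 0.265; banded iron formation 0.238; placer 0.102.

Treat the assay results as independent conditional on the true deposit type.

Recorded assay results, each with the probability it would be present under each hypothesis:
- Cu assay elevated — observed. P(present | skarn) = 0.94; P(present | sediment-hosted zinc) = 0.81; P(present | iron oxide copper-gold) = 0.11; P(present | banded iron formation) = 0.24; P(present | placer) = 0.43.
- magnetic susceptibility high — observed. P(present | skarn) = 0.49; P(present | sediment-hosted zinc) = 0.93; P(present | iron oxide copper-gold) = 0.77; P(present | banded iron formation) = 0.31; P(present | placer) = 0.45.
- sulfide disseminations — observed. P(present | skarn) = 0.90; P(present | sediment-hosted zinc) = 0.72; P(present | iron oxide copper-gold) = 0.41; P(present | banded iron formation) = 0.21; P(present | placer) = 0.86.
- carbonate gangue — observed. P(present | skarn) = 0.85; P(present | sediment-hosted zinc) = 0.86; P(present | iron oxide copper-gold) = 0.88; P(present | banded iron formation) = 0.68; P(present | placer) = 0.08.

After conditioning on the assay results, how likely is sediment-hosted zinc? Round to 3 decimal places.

0.803

For each hypothesis, the unnormalized posterior weight is prior × product of the assay result likelihoods:
  skarn: 0.071 × 0.94 × 0.49 × 0.90 × 0.85 = 0.025017
  sediment-hosted zinc: 0.324 × 0.81 × 0.93 × 0.72 × 0.86 = 0.15113
  iron oxide copper-gold: 0.265 × 0.11 × 0.77 × 0.41 × 0.88 = 0.0080983
  banded iron formation: 0.238 × 0.24 × 0.31 × 0.21 × 0.68 = 0.0025286
  placer: 0.102 × 0.43 × 0.45 × 0.86 × 0.08 = 0.0013579
Normalizing constant Z = 0.025017 + 0.15113 + 0.0080983 + 0.0025286 + 0.0013579 = 0.18813.
P(sediment-hosted zinc | evidence) = 0.15113 / 0.18813 ≈ 0.803.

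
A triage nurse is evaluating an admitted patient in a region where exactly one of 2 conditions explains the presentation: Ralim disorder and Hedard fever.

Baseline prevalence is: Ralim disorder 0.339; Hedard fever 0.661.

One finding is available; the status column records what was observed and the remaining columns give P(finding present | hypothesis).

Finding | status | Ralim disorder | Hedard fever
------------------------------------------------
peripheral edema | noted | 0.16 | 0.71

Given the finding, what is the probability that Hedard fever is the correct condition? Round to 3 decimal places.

For each hypothesis, the unnormalized posterior weight is prior × likelihood:
  Ralim disorder: 0.339 × 0.16 = 0.05424
  Hedard fever: 0.661 × 0.71 = 0.46931
Marginal likelihood of the evidence = 0.52355.
P(Hedard fever | evidence) = 0.46931 / 0.52355 ≈ 0.896.

0.896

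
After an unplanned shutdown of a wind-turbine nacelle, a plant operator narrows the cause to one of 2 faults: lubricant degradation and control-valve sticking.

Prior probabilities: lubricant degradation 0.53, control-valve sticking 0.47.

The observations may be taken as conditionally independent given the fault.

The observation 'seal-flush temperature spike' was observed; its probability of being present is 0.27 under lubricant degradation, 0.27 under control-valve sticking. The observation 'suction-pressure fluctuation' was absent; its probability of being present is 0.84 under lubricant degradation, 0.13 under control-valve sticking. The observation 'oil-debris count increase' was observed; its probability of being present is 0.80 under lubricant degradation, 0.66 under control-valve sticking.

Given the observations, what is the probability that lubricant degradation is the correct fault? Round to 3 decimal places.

0.201

Multiply each prior by the joint likelihood of the evidence pattern (using 1 − P(present | H) for each absent observation):
  lubricant degradation: 0.53 × 0.27 × (1 − 0.84) × 0.80 = 0.018317
  control-valve sticking: 0.47 × 0.27 × (1 − 0.13) × 0.66 = 0.072866
Marginal likelihood of the evidence = 0.091183.
P(lubricant degradation | evidence) = 0.018317 / 0.091183 ≈ 0.201.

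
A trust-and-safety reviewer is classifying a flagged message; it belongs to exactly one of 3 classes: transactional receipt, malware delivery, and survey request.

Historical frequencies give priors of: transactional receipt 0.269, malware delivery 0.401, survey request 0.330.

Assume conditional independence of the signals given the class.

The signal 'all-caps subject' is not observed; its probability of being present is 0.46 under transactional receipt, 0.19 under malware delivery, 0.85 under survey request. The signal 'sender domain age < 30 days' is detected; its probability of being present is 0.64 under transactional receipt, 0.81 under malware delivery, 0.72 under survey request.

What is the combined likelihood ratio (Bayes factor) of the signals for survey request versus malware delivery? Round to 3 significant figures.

Joint likelihood of the signal pattern under each hypothesis (using 1 − P(present | H) for each absent signal):
  survey request: (1 − 0.85) × 0.72 = 0.108
  malware delivery: (1 − 0.19) × 0.81 = 0.6561
Bayes factor = 0.108 / 0.6561 ≈ 0.165

0.165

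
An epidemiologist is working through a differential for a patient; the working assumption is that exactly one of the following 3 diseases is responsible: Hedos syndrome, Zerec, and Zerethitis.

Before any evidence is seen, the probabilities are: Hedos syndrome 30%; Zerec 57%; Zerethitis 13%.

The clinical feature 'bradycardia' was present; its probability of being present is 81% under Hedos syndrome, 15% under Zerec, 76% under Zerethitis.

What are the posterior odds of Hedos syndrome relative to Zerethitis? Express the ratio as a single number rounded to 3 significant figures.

2.46

Unnormalized posterior weight (prior times the clinical feature likelihood) for each of the two hypotheses:
  Hedos syndrome: 0.30 × 0.81 = 0.243
  Zerethitis: 0.13 × 0.76 = 0.0988
Posterior odds = 0.243 / 0.0988 ≈ 2.46.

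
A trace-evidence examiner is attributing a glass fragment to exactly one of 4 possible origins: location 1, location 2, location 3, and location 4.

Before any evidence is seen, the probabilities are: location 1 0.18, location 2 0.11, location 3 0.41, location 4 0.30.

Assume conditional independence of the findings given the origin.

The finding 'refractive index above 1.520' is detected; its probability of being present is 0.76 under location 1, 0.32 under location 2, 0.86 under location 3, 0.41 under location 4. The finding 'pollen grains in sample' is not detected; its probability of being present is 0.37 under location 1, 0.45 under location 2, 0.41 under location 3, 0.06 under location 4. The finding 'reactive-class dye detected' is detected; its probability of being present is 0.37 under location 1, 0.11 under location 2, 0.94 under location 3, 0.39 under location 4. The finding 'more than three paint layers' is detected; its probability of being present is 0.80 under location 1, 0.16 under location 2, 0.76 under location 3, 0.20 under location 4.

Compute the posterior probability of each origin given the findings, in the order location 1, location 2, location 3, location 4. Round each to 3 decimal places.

0.139, 0.002, 0.810, 0.049

By Bayes' rule with conditional independence, the unnormalized weight for each hypothesis is prior × ∏ likelihoods (using 1 − P(present | H) for each absent finding):
  location 1: 0.18 × 0.76 × (1 − 0.37) × 0.37 × 0.80 = 0.02551
  location 2: 0.11 × 0.32 × (1 − 0.45) × 0.11 × 0.16 = 0.00034074
  location 3: 0.41 × 0.86 × (1 − 0.41) × 0.94 × 0.76 = 0.14862
  location 4: 0.30 × 0.41 × (1 − 0.06) × 0.39 × 0.20 = 0.0090184
Normalizing constant Z = 0.02551 + 0.00034074 + 0.14862 + 0.0090184 = 0.18349.
P(location 1 | evidence) = 0.02551 / 0.18349 ≈ 0.139
P(location 2 | evidence) = 0.00034074 / 0.18349 ≈ 0.002
P(location 3 | evidence) = 0.14862 / 0.18349 ≈ 0.810
P(location 4 | evidence) = 0.0090184 / 0.18349 ≈ 0.049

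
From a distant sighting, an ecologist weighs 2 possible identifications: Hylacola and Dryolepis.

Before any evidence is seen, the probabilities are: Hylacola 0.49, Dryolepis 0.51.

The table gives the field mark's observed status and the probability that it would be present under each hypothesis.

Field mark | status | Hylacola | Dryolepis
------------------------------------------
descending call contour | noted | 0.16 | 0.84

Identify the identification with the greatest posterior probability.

Dryolepis

For each hypothesis, the unnormalized posterior weight is prior × likelihood:
  Hylacola: 0.49 × 0.16 = 0.0784
  Dryolepis: 0.51 × 0.84 = 0.4284
The unnormalized weights sum to 0.5068.
P(Hylacola | evidence) ≈ 0.0784 / 0.5068 ≈ 0.155
P(Dryolepis | evidence) ≈ 0.4284 / 0.5068 ≈ 0.845
The largest is 0.845, so Dryolepis is most probable.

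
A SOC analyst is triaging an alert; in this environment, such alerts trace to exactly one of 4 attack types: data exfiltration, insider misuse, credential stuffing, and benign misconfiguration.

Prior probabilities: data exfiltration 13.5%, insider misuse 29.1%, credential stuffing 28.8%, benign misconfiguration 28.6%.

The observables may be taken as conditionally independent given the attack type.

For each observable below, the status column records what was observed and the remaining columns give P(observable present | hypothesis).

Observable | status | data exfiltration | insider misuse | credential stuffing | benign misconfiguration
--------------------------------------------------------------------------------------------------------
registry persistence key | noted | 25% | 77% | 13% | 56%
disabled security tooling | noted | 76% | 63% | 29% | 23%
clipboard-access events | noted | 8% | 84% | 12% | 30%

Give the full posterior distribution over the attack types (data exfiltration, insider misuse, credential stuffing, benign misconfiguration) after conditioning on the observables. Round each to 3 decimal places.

0.015, 0.892, 0.010, 0.083

For each hypothesis, the unnormalized posterior weight is prior × product of the observable likelihoods:
  data exfiltration: 0.135 × 0.25 × 0.76 × 0.08 = 0.002052
  insider misuse: 0.291 × 0.77 × 0.63 × 0.84 = 0.11858
  credential stuffing: 0.288 × 0.13 × 0.29 × 0.12 = 0.0013029
  benign misconfiguration: 0.286 × 0.56 × 0.23 × 0.30 = 0.011051
Normalizing constant Z = 0.002052 + 0.11858 + 0.0013029 + 0.011051 = 0.13298.
P(data exfiltration | evidence) = 0.002052 / 0.13298 ≈ 0.015
P(insider misuse | evidence) = 0.11858 / 0.13298 ≈ 0.892
P(credential stuffing | evidence) = 0.0013029 / 0.13298 ≈ 0.010
P(benign misconfiguration | evidence) = 0.011051 / 0.13298 ≈ 0.083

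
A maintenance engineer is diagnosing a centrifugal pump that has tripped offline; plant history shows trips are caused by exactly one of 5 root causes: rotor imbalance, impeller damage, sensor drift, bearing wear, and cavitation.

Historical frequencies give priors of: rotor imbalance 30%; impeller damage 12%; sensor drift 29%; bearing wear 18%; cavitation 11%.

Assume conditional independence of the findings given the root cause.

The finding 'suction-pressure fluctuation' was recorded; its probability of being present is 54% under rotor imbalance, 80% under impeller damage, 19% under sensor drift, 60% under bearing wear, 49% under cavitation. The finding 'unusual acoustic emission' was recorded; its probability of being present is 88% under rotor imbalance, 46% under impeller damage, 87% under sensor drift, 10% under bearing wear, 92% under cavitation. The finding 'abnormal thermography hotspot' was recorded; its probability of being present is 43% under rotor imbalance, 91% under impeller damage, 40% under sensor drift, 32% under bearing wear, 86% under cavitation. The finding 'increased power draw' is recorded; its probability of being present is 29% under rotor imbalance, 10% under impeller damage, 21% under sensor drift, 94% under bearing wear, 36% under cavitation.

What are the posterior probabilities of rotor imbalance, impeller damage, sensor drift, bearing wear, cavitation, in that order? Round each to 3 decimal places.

By Bayes' rule with conditional independence, the unnormalized weight for each hypothesis is prior × ∏ likelihoods:
  rotor imbalance: 0.30 × 0.54 × 0.88 × 0.43 × 0.29 = 0.017777
  impeller damage: 0.12 × 0.80 × 0.46 × 0.91 × 0.10 = 0.0040186
  sensor drift: 0.29 × 0.19 × 0.87 × 0.40 × 0.21 = 0.0040267
  bearing wear: 0.18 × 0.60 × 0.10 × 0.32 × 0.94 = 0.0032486
  cavitation: 0.11 × 0.49 × 0.92 × 0.86 × 0.36 = 0.015352
Normalizing constant Z = 0.017777 + 0.0040186 + 0.0040267 + 0.0032486 + 0.015352 = 0.044424.
P(rotor imbalance | evidence) = 0.017777 / 0.044424 ≈ 0.400
P(impeller damage | evidence) = 0.0040186 / 0.044424 ≈ 0.090
P(sensor drift | evidence) = 0.0040267 / 0.044424 ≈ 0.091
P(bearing wear | evidence) = 0.0032486 / 0.044424 ≈ 0.073
P(cavitation | evidence) = 0.015352 / 0.044424 ≈ 0.346

0.400, 0.090, 0.091, 0.073, 0.346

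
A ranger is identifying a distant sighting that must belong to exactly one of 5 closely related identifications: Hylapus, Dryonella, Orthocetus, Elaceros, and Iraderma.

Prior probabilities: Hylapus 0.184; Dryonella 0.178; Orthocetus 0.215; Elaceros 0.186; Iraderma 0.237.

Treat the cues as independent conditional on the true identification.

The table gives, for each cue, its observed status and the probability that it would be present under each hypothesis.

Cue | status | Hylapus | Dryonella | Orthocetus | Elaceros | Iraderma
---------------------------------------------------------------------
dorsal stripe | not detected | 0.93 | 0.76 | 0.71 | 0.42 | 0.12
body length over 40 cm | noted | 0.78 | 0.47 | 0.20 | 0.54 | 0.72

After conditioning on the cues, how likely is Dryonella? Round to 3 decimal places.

0.080

For each hypothesis, the unnormalized posterior weight is prior × product of the cue likelihoods (using 1 − P(present | H) for each absent cue):
  Hylapus: 0.184 × (1 − 0.93) × 0.78 = 0.010046
  Dryonella: 0.178 × (1 − 0.76) × 0.47 = 0.020078
  Orthocetus: 0.215 × (1 − 0.71) × 0.20 = 0.01247
  Elaceros: 0.186 × (1 − 0.42) × 0.54 = 0.058255
  Iraderma: 0.237 × (1 − 0.12) × 0.72 = 0.15016
Marginal likelihood of the evidence = 0.25101.
P(Dryonella | evidence) = 0.020078 / 0.25101 ≈ 0.080.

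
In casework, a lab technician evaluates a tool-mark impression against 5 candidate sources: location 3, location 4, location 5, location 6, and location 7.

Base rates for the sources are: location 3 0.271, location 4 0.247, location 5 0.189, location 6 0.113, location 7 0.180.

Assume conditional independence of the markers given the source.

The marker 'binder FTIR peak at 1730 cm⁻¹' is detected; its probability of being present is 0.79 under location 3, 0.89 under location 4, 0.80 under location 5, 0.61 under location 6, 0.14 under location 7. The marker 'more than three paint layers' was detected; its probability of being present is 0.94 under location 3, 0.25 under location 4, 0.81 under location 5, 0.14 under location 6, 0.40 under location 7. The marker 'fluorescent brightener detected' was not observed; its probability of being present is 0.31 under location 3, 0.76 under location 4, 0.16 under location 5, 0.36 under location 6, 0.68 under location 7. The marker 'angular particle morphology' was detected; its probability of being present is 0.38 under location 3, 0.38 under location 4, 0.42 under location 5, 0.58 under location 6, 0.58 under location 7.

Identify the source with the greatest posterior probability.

For each hypothesis, the unnormalized posterior weight is prior × product of the marker likelihoods (using 1 − P(present | H) for each absent marker):
  location 3: 0.271 × 0.79 × 0.94 × (1 − 0.31) × 0.38 = 0.052766
  location 4: 0.247 × 0.89 × 0.25 × (1 − 0.76) × 0.38 = 0.0050121
  location 5: 0.189 × 0.80 × 0.81 × (1 − 0.16) × 0.42 = 0.043208
  location 6: 0.113 × 0.61 × 0.14 × (1 − 0.36) × 0.58 = 0.0035822
  location 7: 0.180 × 0.14 × 0.40 × (1 − 0.68) × 0.58 = 0.0018708
Normalizing constant Z = 0.052766 + 0.0050121 + 0.043208 + 0.0035822 + 0.0018708 = 0.10644.
P(location 3 | evidence) ≈ 0.052766 / 0.10644 ≈ 0.496
P(location 4 | evidence) ≈ 0.0050121 / 0.10644 ≈ 0.047
P(location 5 | evidence) ≈ 0.043208 / 0.10644 ≈ 0.406
P(location 6 | evidence) ≈ 0.0035822 / 0.10644 ≈ 0.034
P(location 7 | evidence) ≈ 0.0018708 / 0.10644 ≈ 0.018
The largest is 0.496, so location 3 is most probable.

location 3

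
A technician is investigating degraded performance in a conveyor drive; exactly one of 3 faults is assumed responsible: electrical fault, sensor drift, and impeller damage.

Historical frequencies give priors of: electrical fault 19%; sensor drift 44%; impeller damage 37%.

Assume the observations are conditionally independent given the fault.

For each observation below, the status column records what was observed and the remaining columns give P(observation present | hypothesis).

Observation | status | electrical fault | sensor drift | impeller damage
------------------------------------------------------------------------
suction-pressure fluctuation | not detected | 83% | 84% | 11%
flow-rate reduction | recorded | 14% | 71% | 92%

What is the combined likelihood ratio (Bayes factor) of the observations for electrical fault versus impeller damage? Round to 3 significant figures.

Joint likelihood of the evidence pattern under each hypothesis (using 1 − P(present | H) for each absent observation):
  electrical fault: (1 − 0.83) × 0.14 = 0.0238
  impeller damage: (1 − 0.11) × 0.92 = 0.8188
Bayes factor = 0.0238 / 0.8188 ≈ 0.0291

0.0291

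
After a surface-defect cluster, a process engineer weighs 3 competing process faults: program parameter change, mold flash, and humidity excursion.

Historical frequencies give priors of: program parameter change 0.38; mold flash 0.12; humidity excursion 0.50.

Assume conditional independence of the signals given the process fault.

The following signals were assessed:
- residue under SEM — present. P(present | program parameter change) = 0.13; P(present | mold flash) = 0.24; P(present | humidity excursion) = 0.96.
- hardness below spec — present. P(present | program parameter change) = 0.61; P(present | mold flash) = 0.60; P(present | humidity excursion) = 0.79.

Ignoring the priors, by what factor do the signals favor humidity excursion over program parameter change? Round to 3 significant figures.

9.56

Joint likelihood of the signal pattern under each hypothesis:
  humidity excursion: 0.96 × 0.79 = 0.7584
  program parameter change: 0.13 × 0.61 = 0.0793
Bayes factor = 0.7584 / 0.0793 ≈ 9.56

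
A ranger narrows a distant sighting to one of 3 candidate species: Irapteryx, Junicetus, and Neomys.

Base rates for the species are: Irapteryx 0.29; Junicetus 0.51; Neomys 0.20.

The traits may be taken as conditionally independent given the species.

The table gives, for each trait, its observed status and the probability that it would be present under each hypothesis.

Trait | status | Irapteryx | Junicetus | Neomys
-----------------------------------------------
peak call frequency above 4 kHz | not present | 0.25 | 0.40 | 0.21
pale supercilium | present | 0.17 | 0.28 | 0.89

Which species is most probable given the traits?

For each hypothesis, the unnormalized posterior weight is prior × product of the trait likelihoods (using 1 − P(present | H) for each absent trait):
  Irapteryx: 0.29 × (1 − 0.25) × 0.17 = 0.036975
  Junicetus: 0.51 × (1 − 0.40) × 0.28 = 0.08568
  Neomys: 0.20 × (1 − 0.21) × 0.89 = 0.14062
Marginal likelihood of the evidence = 0.26328.
P(Irapteryx | evidence) ≈ 0.036975 / 0.26328 ≈ 0.140
P(Junicetus | evidence) ≈ 0.08568 / 0.26328 ≈ 0.325
P(Neomys | evidence) ≈ 0.14062 / 0.26328 ≈ 0.534
The largest is 0.534, so Neomys is most probable.

Neomys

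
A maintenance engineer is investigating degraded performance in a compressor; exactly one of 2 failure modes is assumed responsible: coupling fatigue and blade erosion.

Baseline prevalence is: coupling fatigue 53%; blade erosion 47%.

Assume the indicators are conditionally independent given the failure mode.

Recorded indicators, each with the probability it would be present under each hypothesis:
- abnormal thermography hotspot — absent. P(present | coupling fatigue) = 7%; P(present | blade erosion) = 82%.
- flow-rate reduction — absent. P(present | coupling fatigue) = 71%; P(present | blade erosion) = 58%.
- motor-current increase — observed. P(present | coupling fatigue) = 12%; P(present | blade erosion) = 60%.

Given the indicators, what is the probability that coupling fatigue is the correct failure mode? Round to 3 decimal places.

0.446

Multiply each prior by the joint likelihood of the indicator pattern (using 1 − P(present | H) for each absent indicator):
  coupling fatigue: 0.53 × (1 − 0.07) × (1 − 0.71) × 0.12 = 0.017153
  blade erosion: 0.47 × (1 − 0.82) × (1 − 0.58) × 0.60 = 0.021319
Normalizing constant Z = 0.017153 + 0.021319 = 0.038472.
P(coupling fatigue | evidence) = 0.017153 / 0.038472 ≈ 0.446.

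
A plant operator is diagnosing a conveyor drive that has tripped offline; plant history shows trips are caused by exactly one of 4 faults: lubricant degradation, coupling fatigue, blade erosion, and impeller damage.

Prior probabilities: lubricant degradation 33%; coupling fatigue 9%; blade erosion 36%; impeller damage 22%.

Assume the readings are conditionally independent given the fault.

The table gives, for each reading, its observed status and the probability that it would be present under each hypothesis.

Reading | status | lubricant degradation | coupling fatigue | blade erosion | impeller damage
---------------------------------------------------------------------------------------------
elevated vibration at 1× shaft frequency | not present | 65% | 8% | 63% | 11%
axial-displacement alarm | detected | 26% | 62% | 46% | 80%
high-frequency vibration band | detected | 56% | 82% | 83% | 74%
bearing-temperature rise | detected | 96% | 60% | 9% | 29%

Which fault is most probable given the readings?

By Bayes' rule with conditional independence, the unnormalized weight for each hypothesis is prior × ∏ likelihoods (using 1 − P(present | H) for each absent reading):
  lubricant degradation: 0.33 × (1 − 0.65) × 0.26 × 0.56 × 0.96 = 0.016144
  coupling fatigue: 0.09 × (1 − 0.08) × 0.62 × 0.82 × 0.60 = 0.025257
  blade erosion: 0.36 × (1 − 0.63) × 0.46 × 0.83 × 0.09 = 0.004577
  impeller damage: 0.22 × (1 − 0.11) × 0.80 × 0.74 × 0.29 = 0.033615
Marginal likelihood of the evidence = 0.079593.
P(lubricant degradation | evidence) ≈ 0.016144 / 0.079593 ≈ 0.203
P(coupling fatigue | evidence) ≈ 0.025257 / 0.079593 ≈ 0.317
P(blade erosion | evidence) ≈ 0.004577 / 0.079593 ≈ 0.058
P(impeller damage | evidence) ≈ 0.033615 / 0.079593 ≈ 0.422
The largest is 0.422, so impeller damage is most probable.

impeller damage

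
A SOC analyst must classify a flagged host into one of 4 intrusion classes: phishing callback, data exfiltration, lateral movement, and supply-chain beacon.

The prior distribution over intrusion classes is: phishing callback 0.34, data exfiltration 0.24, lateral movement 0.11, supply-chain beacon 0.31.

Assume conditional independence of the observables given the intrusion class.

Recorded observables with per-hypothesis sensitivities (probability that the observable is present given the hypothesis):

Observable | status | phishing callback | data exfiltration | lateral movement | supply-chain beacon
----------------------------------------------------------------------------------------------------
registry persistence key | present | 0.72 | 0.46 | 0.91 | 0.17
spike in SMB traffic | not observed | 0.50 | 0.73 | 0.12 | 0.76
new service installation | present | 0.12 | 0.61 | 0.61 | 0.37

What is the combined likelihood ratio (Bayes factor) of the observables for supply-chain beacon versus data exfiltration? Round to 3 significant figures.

0.199

Take the product of per-observable likelihoods under each hypothesis (using 1 − P(present | H) for each absent observable), then divide.
  supply-chain beacon: 0.17 × (1 − 0.76) × 0.37 = 0.015096
  data exfiltration: 0.46 × (1 − 0.73) × 0.61 = 0.075762
Bayes factor = 0.015096 / 0.075762 ≈ 0.199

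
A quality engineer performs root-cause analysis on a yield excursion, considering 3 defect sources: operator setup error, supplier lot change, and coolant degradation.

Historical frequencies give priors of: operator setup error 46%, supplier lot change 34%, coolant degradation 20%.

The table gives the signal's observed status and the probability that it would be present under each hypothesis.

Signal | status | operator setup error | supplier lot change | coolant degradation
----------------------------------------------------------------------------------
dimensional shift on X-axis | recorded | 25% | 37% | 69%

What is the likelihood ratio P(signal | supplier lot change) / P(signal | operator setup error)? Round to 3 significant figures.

The Bayes factor is the ratio of the two likelihoods.
  supplier lot change: 0.37
  operator setup error: 0.25
Bayes factor = 0.37 / 0.25 ≈ 1.48

1.48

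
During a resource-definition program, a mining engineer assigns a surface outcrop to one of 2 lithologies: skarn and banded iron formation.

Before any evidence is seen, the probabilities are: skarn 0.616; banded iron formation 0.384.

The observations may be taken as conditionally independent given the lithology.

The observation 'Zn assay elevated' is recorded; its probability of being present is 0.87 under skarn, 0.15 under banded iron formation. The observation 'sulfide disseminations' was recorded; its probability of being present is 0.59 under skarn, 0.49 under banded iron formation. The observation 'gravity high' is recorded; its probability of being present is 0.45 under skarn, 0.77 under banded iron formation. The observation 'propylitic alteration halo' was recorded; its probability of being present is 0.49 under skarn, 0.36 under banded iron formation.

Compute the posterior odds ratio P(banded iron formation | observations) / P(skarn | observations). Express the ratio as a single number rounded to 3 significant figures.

Unnormalized posterior weight (prior times the observation likelihoods) for each of the two hypotheses:
  banded iron formation: 0.384 × 0.15 × 0.49 × 0.77 × 0.36 = 0.0078237
  skarn: 0.616 × 0.87 × 0.59 × 0.45 × 0.49 = 0.069721
Odds(banded iron formation : skarn) = 0.0078237 / 0.069721 ≈ 0.112.

0.112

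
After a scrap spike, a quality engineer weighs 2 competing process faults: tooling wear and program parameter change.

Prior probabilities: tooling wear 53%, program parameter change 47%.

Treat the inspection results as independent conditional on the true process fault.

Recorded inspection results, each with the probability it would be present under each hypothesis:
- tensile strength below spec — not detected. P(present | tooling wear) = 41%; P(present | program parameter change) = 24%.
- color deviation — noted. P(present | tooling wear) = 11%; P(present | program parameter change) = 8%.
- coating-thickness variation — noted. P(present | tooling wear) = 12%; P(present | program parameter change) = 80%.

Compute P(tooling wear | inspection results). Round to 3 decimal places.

By Bayes' rule with conditional independence, the unnormalized weight for each hypothesis is prior × ∏ likelihoods (using 1 − P(present | H) for each absent inspection result):
  tooling wear: 0.53 × (1 − 0.41) × 0.11 × 0.12 = 0.0041276
  program parameter change: 0.47 × (1 − 0.24) × 0.08 × 0.80 = 0.022861
Marginal likelihood of the evidence = 0.026988.
P(tooling wear | evidence) = 0.0041276 / 0.026988 ≈ 0.153.

0.153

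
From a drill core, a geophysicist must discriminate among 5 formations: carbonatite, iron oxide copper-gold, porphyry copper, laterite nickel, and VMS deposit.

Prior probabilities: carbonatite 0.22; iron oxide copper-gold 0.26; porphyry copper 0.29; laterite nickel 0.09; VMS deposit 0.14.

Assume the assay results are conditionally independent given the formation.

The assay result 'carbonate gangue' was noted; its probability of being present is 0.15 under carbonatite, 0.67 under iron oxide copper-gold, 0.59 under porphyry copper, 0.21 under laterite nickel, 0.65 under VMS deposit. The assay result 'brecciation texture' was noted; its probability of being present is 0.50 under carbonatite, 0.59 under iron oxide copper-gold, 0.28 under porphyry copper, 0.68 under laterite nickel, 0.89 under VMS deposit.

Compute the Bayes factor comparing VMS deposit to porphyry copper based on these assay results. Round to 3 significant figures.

3.50

The Bayes factor is the ratio of the joint likelihoods of the assay result pattern under the two hypotheses.
  VMS deposit: 0.65 × 0.89 = 0.5785
  porphyry copper: 0.59 × 0.28 = 0.1652
Bayes factor = 0.5785 / 0.1652 ≈ 3.50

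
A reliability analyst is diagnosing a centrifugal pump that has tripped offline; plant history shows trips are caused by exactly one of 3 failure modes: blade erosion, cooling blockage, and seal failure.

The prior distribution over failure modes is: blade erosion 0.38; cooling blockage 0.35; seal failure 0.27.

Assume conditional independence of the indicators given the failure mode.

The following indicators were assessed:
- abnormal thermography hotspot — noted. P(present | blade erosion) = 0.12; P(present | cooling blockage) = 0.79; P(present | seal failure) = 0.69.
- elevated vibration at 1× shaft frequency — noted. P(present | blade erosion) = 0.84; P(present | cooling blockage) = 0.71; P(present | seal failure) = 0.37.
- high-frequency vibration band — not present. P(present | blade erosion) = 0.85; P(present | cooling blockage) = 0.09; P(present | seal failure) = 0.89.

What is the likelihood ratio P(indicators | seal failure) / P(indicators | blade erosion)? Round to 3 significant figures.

1.86

Take the product of per-indicator likelihoods under each hypothesis (using 1 − P(present | H) for each absent indicator), then divide.
  seal failure: 0.69 × 0.37 × (1 − 0.89) = 0.028083
  blade erosion: 0.12 × 0.84 × (1 − 0.85) = 0.01512
Bayes factor = 0.028083 / 0.01512 ≈ 1.86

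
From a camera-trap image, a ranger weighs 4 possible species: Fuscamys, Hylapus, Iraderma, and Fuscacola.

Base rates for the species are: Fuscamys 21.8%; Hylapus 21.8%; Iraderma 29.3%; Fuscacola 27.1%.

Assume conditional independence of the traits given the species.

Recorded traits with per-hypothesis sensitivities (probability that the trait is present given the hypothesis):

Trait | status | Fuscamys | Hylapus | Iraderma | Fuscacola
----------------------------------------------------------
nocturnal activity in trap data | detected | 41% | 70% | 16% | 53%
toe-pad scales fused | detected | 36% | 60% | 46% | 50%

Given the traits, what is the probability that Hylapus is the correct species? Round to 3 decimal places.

0.422

By Bayes' rule with conditional independence, the unnormalized weight for each hypothesis is prior × ∏ likelihoods:
  Fuscamys: 0.218 × 0.41 × 0.36 = 0.032177
  Hylapus: 0.218 × 0.70 × 0.60 = 0.09156
  Iraderma: 0.293 × 0.16 × 0.46 = 0.021565
  Fuscacola: 0.271 × 0.53 × 0.50 = 0.071815
The unnormalized weights sum to 0.21712.
P(Hylapus | evidence) = 0.09156 / 0.21712 ≈ 0.422.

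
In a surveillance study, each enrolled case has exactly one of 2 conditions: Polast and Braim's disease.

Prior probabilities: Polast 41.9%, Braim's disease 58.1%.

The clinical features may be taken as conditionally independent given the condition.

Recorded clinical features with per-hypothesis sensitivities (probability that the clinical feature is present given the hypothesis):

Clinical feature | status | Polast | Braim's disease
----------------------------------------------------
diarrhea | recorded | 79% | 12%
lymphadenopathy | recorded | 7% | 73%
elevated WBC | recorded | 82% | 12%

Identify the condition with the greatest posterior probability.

Polast

By Bayes' rule with conditional independence, the unnormalized weight for each hypothesis is prior × ∏ likelihoods:
  Polast: 0.419 × 0.79 × 0.07 × 0.82 = 0.019
  Braim's disease: 0.581 × 0.12 × 0.73 × 0.12 = 0.0061075
Normalizing constant Z = 0.019 + 0.0061075 = 0.025107.
P(Polast | evidence) ≈ 0.019 / 0.025107 ≈ 0.757
P(Braim's disease | evidence) ≈ 0.0061075 / 0.025107 ≈ 0.243
The largest is 0.757, so Polast is most probable.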